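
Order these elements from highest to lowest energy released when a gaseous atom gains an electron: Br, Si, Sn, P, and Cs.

Si is in period 3, group 14; P is in period 3, group 15; Br is in period 4, group 17; Sn is in period 5, group 14; Cs is in period 6, group 1.
Adding an electron releases more energy for atoms nearer the top right (short of the noble gases).
Neither a single period nor a single group — weigh both effects.
P > Cs: relative to Cs, both the across-period and down-group shifts push P's electron affinity up.
Sn > P: this pair runs against the simple trend — see the exception note.
Si > Sn: they share group 14; the group trend gives Si the larger value.
Br > Si: period and group pull opposite ways; the across-period shift dominates (325 vs 134 kJ/mol).
Note the exception: Sn has a higher electron affinity than P, contrary to the simple trend — adding an electron to P's half-filled np³ subshell costs electron-pairing energy.
Note the exception: Si has a higher electron affinity than P, contrary to the simple trend — adding an electron to P's half-filled 3p³ is unfavourable, so Si (3p²) has the more exothermic EA.
Approximate values (kJ/mol): Si 134, P 72, Br 325, Sn 107, Cs 46.
So from highest to lowest: Br > Si > Sn > P > Cs.

Br > Si > Sn > P > Cs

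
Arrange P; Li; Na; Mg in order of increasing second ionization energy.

IE_2 is the cost of taking one more electron from the +1 cation: P⁺ still has 4 valence electrons; Li⁺ is the bare [He] core; Na⁺ is the bare [Ne] core; Mg⁺ still has 1 valence electron.
Pulling an electron out of a noble-gas core costs far more than removing a remaining valence electron, so Na and Li sit at the high end of IE_2.
Valence configurations: P⁺ [Ne]3s²3p², Mg⁺ [Ne]3s¹.
Tabulated IE_2 (kJ/mol): P 1907, Li 7298, Na 4562, Mg 1451.
Overall IE_2 order: Mg < P < Na < Li.

Mg < P < Na < Li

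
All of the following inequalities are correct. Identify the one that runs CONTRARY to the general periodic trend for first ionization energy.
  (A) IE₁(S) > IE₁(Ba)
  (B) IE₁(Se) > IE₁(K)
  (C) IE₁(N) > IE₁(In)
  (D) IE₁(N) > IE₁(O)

The general trend: first ionization energy increases across a period and decreases down a group.
(A) S (period 3, group 16) vs Ba (period 6, group 2): the stated order agrees with the simple trend.
(B) Se (period 4, group 16) vs K (period 4, group 1): the stated order agrees with the simple trend.
(C) N (period 2, group 15) vs In (period 5, group 13): the stated order agrees with the simple trend.
(D) N (period 2, group 15) vs O (period 2, group 16): the stated order contradicts the simple trend.
The exception is (D): pairing an electron in O's 2p⁴ costs repulsion energy, so O ionizes more easily than half-filled N (2p³).

(D)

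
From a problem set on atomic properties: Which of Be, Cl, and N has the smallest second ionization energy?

After 1 electron has been removed, what remains? Be⁺ still has 1 valence electron; Cl⁺ still has 6 valence electrons; N⁺ still has 4 valence electrons.
All are still removing valence electrons, so compare the +1 ions as you would atoms: IE_2 generally rises across a period (higher Z_eff) and falls down a group (larger shell), subject to the usual subshell exceptions.
Valence configurations: Be⁺ [He]2s¹, Cl⁺ [Ne]3s²3p⁴, N⁺ [He]2s²2p².
Approximate IE_2 values (kJ/mol): Be 1757, Cl 2298, N 2856.
Putting it together, IE_2: Be < Cl < N.

Be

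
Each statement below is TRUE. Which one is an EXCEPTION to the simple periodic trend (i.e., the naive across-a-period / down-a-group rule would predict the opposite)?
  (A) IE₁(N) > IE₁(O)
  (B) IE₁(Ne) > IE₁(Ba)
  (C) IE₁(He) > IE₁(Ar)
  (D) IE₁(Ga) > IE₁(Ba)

(A)

The general trend: IE₁ increases across a period and decreases down a group.
(A) N (period 2, group 15) vs O (period 2, group 16): the stated order contradicts the simple trend.
(B) Ne (period 2, group 18) vs Ba (period 6, group 2): the stated order agrees with the simple trend.
(C) He (period 1, group 18) vs Ar (period 3, group 18): the stated order agrees with the simple trend.
(D) Ga (period 4, group 13) vs Ba (period 6, group 2): the stated order agrees with the simple trend.
The exception is (A): pairing an electron in O's 2p⁴ costs repulsion energy, so O ionizes more easily than half-filled N (2p³).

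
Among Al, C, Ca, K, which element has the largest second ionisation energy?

K

The second ionization energy removes an electron from the +1 ion. For each element: Al⁺ still has 2 valence electrons; C⁺ still has 3 valence electrons; Ca⁺ still has 1 valence electron; K⁺ is the bare [Ar] core.
Core electrons are held far more tightly than valence electrons, so K tops the IE_2 order.
Valence configurations: Al⁺ [Ne]3s², C⁺ [He]2s²2p¹, Ca⁺ [Ar]4s¹.
Tabulated IE_2 (kJ/mol): Al 1817, C 2353, Ca 1145, K 3052.
So the second ionization energies run Ca < Al < C < K.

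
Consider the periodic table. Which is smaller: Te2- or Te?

Forming Te2- adds 2 electrons to Te. More electron–electron repulsion in the same shell, with unchanged nuclear charge, lets the cloud expand.
An anion is larger than its parent atom: Te2- > Te.

Te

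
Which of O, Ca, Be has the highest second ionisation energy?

O

The second ionization energy removes an electron from the +1 ion. For each element: O⁺ still has 5 valence electrons; Ca⁺ still has 1 valence electron; Be⁺ still has 1 valence electron.
All are still removing valence electrons, so compare the +1 ions as you would atoms: IE_2 generally rises across a period (higher Z_eff) and falls down a group (larger shell), subject to the usual subshell exceptions.
Valence configurations: O⁺ [He]2s²2p³, Ca⁺ [Ar]4s¹, Be⁺ [He]2s¹.
Tabulated IE_2 (kJ/mol): O 3388, Ca 1145, Be 1757.
So the second ionization energies run Ca < Be < O.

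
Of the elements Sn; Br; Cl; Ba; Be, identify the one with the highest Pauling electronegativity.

Electronegativity increases across a period and decreases down a group, tracking effective nuclear charge and atomic size.
Here both period and group differ, so the two effects have to be weighed against each other.
Be > Ba: Be sits above Ba in group 2, so the down-group effect alone puts Be higher.
Sn > Be: period and group pull opposite ways; the across-period shift dominates (1.96 vs 1.57).
Br > Sn: both effects reinforce here, so Br is clearly the higher of the two.
Cl > Br: Cl sits above Br in group 17, so the down-group effect alone puts Cl higher.
For reference (Pauling): Be 1.57, Cl 3.16, Br 2.96, Sn 1.96, Ba 0.89.
The highest Pauling electronegativity among these belongs to Cl.

Cl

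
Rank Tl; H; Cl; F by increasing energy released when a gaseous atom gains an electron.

H is in period 1, group 1; F is in period 2, group 17; Cl is in period 3, group 17; Tl is in period 6, group 13.
Electron affinity generally becomes more exothermic across a period toward the halogens and less exothermic down a group.
Here both period and group differ, so the two effects have to be weighed against each other.
H > Tl: the two effects oppose for this pair; the down-group effect wins (73 vs 19 kJ/mol).
F > H: period and group pull opposite ways; the across-period shift dominates (328 vs 73 kJ/mol).
Cl > F: this pair runs against the simple trend — see the exception note.
Note the exception: Cl has a higher electron affinity than F, contrary to the simple trend — F's small 2p subshell makes the incoming electron feel strong e⁻–e⁻ repulsion, so Cl actually releases more energy on gaining an electron.
Tabulated electron affinity (kJ/mol): H 73, F 328, Cl 349, Tl 19.
So from lowest to highest: Tl < H < F < Cl.

Tl < H < F < Cl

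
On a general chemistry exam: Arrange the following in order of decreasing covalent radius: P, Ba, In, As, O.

Ba > In > As > P > O

O is in period 2, group 16; P is in period 3, group 15; As is in period 4, group 15; In is in period 5, group 13; Ba is in period 6, group 2.
Across a period the added protons contract the valence shell; down a group each new principal shell makes the atom larger.
These span different periods and groups, so the two trends combine.
P > O: relative to O, both the across-period and down-group shifts push P's atomic radius up.
As > P: they share group 15; the group trend gives As the larger value.
In > As: both effects reinforce here, so In is clearly the larger of the two.
Ba > In: both effects reinforce here, so Ba is clearly the larger of the two.
Tabulated atomic radius (pm): O 63, P 111, As 121, In 142, Ba 196.
So from largest to smallest: Ba > In > As > P > O.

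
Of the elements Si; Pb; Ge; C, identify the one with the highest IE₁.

Across a period the outer electron is held more tightly (higher IE₁); down a group it sits in a higher shell, more shielded, and comes off more easily.
All are in group 14, so first ionization energy increases up the group.
The highest IE₁ among these belongs to C.

C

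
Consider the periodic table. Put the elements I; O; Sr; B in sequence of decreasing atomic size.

Sr > I > B > O

Atomic radius shrinks across a period as nuclear charge pulls the same shell inward, and grows down a group as new shells are added.
Here both period and group differ, so the two effects have to be weighed against each other.
B > O: B lies to the left of O in period 2, so the across-period effect alone puts B larger.
I > B: the two effects oppose for this pair; the down-group effect wins (133 vs 85 pm).
Sr > I: both are in period 5; the period trend gives Sr the larger value.
For reference (pm): B 85, O 63, Sr 185, I 133.
So from largest to smallest: Sr > I > B > O.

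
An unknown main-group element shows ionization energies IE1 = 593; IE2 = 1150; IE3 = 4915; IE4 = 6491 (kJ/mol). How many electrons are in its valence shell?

2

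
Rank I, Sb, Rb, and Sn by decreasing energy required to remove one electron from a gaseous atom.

First ionization energy rises across a period (greater Z_eff holds electrons more tightly) and falls down a group (valence electrons are farther from the nucleus).
All lie in period 5, so first ionization energy increases left to right.
So from highest to lowest: I > Sb > Sn > Rb.

I, Sb, Sn, Rb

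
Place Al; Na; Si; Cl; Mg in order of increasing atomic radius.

Cl < Si < Al < Mg < Na

Na is in period 3, group 1; Mg is in period 3, group 2; Al is in period 3, group 13; Si is in period 3, group 14; Cl is in period 3, group 17.
Across a period the added protons contract the valence shell; down a group each new principal shell makes the atom larger.
All lie in period 3, so atomic radius increases right to left.
So from smallest to largest: Cl < Si < Al < Mg < Na.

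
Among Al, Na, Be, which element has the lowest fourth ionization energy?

Consider each +3 ion: Al³⁺ is the bare [Ne] core; Na³⁺ is already 2 electrons into the core; Be³⁺ is already 1 electron into the core.
All of these are removing an electron from a noble-gas core or deeper; the smaller core (lower principal quantum number) is held far more tightly, and within a period the higher nuclear charge binds the same core more tightly.
The numbers (kJ/mol): Al 11577, Na 9543, Be 21007.
So the fourth ionization energies run Na < Al < Be.

Na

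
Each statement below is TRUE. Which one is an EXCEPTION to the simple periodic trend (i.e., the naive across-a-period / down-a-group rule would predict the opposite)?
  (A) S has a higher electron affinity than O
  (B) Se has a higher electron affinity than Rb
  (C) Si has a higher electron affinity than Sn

(A)

The general trend: electron affinity increases across a period and decreases down a group.
(A) S (period 3, group 16) vs O (period 2, group 16): the stated order contradicts the simple trend.
(B) Se (period 4, group 16) vs Rb (period 5, group 1): the stated order agrees with the simple trend.
(C) Si (period 3, group 14) vs Sn (period 5, group 14): the stated order agrees with the simple trend.
The exception is (A): the compact 2p subshell of O repels the added electron more than S's larger 3p does.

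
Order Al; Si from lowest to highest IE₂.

Si < Al

After 1 electron has been removed, what remains? Al⁺ still has 2 valence electrons; Si⁺ still has 3 valence electrons.
All are still removing valence electrons, so compare the +1 ions as you would atoms: IE_2 generally rises across a period (higher Z_eff) and falls down a group (larger shell), subject to the usual subshell exceptions.
Valence configurations: Al⁺ [Ne]3s², Si⁺ [Ne]3s²3p¹.
Si⁺ loses a lone 3p electron whereas Al⁺ must break into a filled 3s² pair, so IE_2(Al) > IE_2(Si) even though Si has the higher nuclear charge.
Tabulated IE_2 (kJ/mol): Al 1817, Si 1577.
Hence IE_2: Si < Al.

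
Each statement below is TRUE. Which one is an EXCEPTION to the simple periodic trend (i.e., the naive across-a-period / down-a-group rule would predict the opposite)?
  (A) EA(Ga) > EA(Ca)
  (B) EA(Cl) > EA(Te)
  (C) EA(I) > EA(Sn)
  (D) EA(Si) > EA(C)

(D)

The general trend: electron affinity increases across a period and decreases down a group.
(A) Ga (period 4, group 13) vs Ca (period 4, group 2): the stated order agrees with the simple trend.
(B) Cl (period 3, group 17) vs Te (period 5, group 16): the stated order agrees with the simple trend.
(C) I (period 5, group 17) vs Sn (period 5, group 14): the stated order agrees with the simple trend.
(D) Si (period 3, group 14) vs C (period 2, group 14): the stated order contradicts the simple trend.
The exception is (D): Si's larger, more diffuse 3p orbitals accept an added electron slightly more readily than C's compact 2p.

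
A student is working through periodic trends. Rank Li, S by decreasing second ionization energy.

Li, S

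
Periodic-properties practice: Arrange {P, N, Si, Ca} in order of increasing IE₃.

Consider each +2 ion: P²⁺ still has 3 valence electrons; N²⁺ still has 3 valence electrons; Si²⁺ still has 2 valence electrons; Ca²⁺ is the bare [Ar] core.
Breaking into a closed-shell core is much more expensive than removing a leftover valence electron — Ca has the largest IE_3 here.
Valence configurations: P²⁺ [Ne]3s²3p¹, N²⁺ [He]2s²2p¹, Si²⁺ [Ne]3s².
P²⁺ loses a lone 3p electron whereas Si²⁺ must break into a filled 3s² pair, so IE_3(Si) > IE_3(P) even though P has the higher nuclear charge.
The numbers (kJ/mol): P 2914, N 4578, Si 3232, Ca 4912.
Overall IE_3 order: P < Si < N < Ca.

P < Si < N < Ca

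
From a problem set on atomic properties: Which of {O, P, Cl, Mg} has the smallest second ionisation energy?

After 1 electron has been removed, what remains? O⁺ still has 5 valence electrons; P⁺ still has 4 valence electrons; Cl⁺ still has 6 valence electrons; Mg⁺ still has 1 valence electron.
All are still removing valence electrons, so compare the +1 ions as you would atoms: IE_2 generally rises across a period (higher Z_eff) and falls down a group (larger shell), subject to the usual subshell exceptions.
Valence configurations: O⁺ [He]2s²2p³, P⁺ [Ne]3s²3p², Cl⁺ [Ne]3s²3p⁴, Mg⁺ [Ne]3s¹.
Approximate IE_2 values (kJ/mol): O 3388, P 1907, Cl 2298, Mg 1451.
Hence IE_2: Mg < P < Cl < O.

Mg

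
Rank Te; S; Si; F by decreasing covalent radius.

Radius decreases left→right (rising Z_eff, same n) and increases top→bottom (higher n).
Here both period and group differ, so the two effects have to be weighed against each other.
S > F: both effects reinforce here, so S is clearly the larger of the two.
Si > S: both are in period 3; the period trend gives Si the larger value.
Te > Si: period and group pull opposite ways; the down-group shift dominates (136 vs 116 pm).
Tabulated atomic radius (pm): F 64, Si 116, S 103, Te 136.
So from largest to smallest: Te > Si > S > F.

Te > Si > S > F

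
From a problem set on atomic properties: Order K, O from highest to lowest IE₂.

O > K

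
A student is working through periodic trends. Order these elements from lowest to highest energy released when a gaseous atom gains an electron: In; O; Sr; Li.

Sr < In < Li < O

EA tends to increase across a period and decrease down a group, though the pattern is less regular than for IE or radius.
Here both period and group differ, so the two effects have to be weighed against each other.
In > Sr: In lies to the right of Sr in period 5, so the across-period effect alone puts In higher.
Li > In: the two effects oppose for this pair; the down-group effect wins (60 vs 29 kJ/mol).
O > Li: O lies to the right of Li in period 2, so the across-period effect alone puts O higher.
For reference (kJ/mol): Li 60, O 141, Sr 5, In 29.
So from lowest to highest: Sr < In < Li < O.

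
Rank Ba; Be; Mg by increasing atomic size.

Be, Mg, Ba

Be is in period 2, group 2; Mg is in period 3, group 2; Ba is in period 6, group 2.
Radius decreases left→right (rising Z_eff, same n) and increases top→bottom (higher n).
All are in group 2, so atomic radius increases down the group.
So from smallest to largest: Be < Mg < Ba.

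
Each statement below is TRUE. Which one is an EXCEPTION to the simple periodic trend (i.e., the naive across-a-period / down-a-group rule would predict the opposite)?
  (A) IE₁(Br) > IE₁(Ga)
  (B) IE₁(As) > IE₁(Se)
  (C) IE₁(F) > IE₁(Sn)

The general trend: first ionization energy increases across a period and decreases down a group.
(A) Br (period 4, group 17) vs Ga (period 4, group 13): the stated order agrees with the simple trend.
(B) As (period 4, group 15) vs Se (period 4, group 16): the stated order contradicts the simple trend.
(C) F (period 2, group 17) vs Sn (period 5, group 14): the stated order agrees with the simple trend.
The exception is (B): Se (4p⁴) ionizes more easily than half-filled As (4p³).

(B)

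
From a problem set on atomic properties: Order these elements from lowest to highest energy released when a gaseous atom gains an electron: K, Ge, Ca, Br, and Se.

Ca < K < Ge < Se < Br

EA tends to increase across a period and decrease down a group, though the pattern is less regular than for IE or radius.
All lie in period 4; the across-period trend (electron affinity increases left to right) applies, with the exception below.
Note the exception: K has a higher electron affinity than Ca, contrary to the simple trend — adding an electron to Ca (ns²) has to open a new, higher-energy np subshell, which is unfavourable.
For reference (kJ/mol): K 48, Ca 2, Ge 119, Se 195, Br 325.
So from lowest to highest: Ca < K < Ge < Se < Br.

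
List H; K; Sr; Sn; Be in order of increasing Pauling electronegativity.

H is in period 1, group 1; Be is in period 2, group 2; K is in period 4, group 1; Sr is in period 5, group 2; Sn is in period 5, group 14.
Smaller atoms with higher effective nuclear charge are more electronegative.
These span different periods and groups, so the two trends combine.
Sr > K: period and group pull opposite ways; the across-period shift dominates (0.95 vs 0.82).
Be > Sr: Be sits above Sr in group 2, so the down-group effect alone puts Be higher.
Sn > Be: the two effects oppose for this pair; the across-period effect wins (1.96 vs 1.57).
H > Sn: period and group pull opposite ways; the down-group shift dominates (2.20 vs 1.96).
For reference (Pauling): H 2.20, Be 1.57, K 0.82, Sr 0.95, Sn 1.96.
So from lowest to highest: K < Sr < Be < Sn < H.

K, Sr, Be, Sn, H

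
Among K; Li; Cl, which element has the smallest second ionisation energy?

IE_2 is the cost of taking one more electron from the +1 cation: K⁺ is the bare [Ar] core; Li⁺ is the bare [He] core; Cl⁺ still has 6 valence electrons.
Breaking into a closed-shell core is much more expensive than removing a leftover valence electron — K and Li have the largest IE_2 here.
Approximate IE_2 values (kJ/mol): K 3052, Li 7298, Cl 2298.
Hence IE_2: Cl < K < Li.

Cl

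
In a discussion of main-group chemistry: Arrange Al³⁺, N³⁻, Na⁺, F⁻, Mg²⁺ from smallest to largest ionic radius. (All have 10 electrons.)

All of these have 10 electrons, so size is governed by nuclear charge alone: the more protons, the stronger the pull on the same electron cloud, and the smaller the ion.
Nuclear charges: Al³⁺ (Z=13), Mg²⁺ (Z=12), Na⁺ (Z=11), F⁻ (Z=9), N³⁻ (Z=7).
Smallest to largest: Al³⁺ < Mg²⁺ < Na⁺ < F⁻ < N³⁻.

Al³⁺ < Mg²⁺ < Na⁺ < F⁻ < N³⁻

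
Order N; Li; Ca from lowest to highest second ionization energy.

Ca < N < Li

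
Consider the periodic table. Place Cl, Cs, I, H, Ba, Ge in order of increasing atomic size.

H < Cl < Ge < I < Ba < Cs

H is in period 1, group 1; Cl is in period 3, group 17; Ge is in period 4, group 14; I is in period 5, group 17; Cs is in period 6, group 1; Ba is in period 6, group 2.
Atomic radius shrinks across a period as nuclear charge pulls the same shell inward, and grows down a group as new shells are added.
Neither a single period nor a single group — weigh both effects.
Cl > H: the two effects oppose for this pair; the down-group effect wins (99 vs 32 pm).
Ge > Cl: relative to Cl, both the across-period and down-group shifts push Ge's atomic radius up.
I > Ge: period and group pull opposite ways; the down-group shift dominates (133 vs 121 pm).
Ba > I: relative to I, both the across-period and down-group shifts push Ba's atomic radius up.
Cs > Ba: both are in period 6; the period trend gives Cs the larger value.
Approximate values (pm): H 32, Cl 99, Ge 121, I 133, Cs 232, Ba 196.
So from smallest to largest: H < Cl < Ge < I < Ba < Cs.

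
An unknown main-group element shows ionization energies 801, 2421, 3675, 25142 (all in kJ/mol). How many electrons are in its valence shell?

Look for the largest jump between consecutive ionization energies: IE4/IE3 ≈ 6.8, far larger than any earlier ratio.
That jump marks the point where a core electron is being removed. So the atom has 3 valence electrons.

3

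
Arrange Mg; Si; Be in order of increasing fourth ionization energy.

Si < Mg < Be

The fourth ionization energy removes an electron from the +3 ion. For each element: Mg³⁺ is already 1 electron into the core; Si³⁺ still has 1 valence electron; Be³⁺ is already 1 electron into the core.
Pulling an electron out of a noble-gas core costs far more than removing a remaining valence electron, so Mg and Be sit at the high end of IE_4.
Approximate IE_4 values (kJ/mol): Mg 10543, Si 4356, Be 21007.
Hence IE_4: Si < Mg < Be.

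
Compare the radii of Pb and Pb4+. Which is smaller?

Pb4+

Forming Pb4+ removes 4 electrons from Pb. Fewer electrons for the same nuclear charge means less shielding and a higher Z_eff on the remaining electrons.
A cation is smaller than its parent atom: Pb4+ < Pb.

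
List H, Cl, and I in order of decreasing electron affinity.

Cl > I > H

H is in period 1, group 1; Cl is in period 3, group 17; I is in period 5, group 17.
Adding an electron releases more energy for atoms nearer the top right (short of the noble gases).
These span different periods and groups, so the two trends combine.
I > H: period and group pull opposite ways; the across-period shift dominates (295 vs 73 kJ/mol).
Cl > I: they share group 17; the group trend gives Cl the larger value.
For reference (kJ/mol): H 73, Cl 349, I 295.
So from highest to lowest: Cl > I > H.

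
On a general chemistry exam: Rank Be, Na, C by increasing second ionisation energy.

Be < C < Na

Consider each +1 ion: Be⁺ still has 1 valence electron; Na⁺ is the bare [Ne] core; C⁺ still has 3 valence electrons.
Pulling an electron out of a noble-gas core costs far more than removing a remaining valence electron, so Na sits at the high end of IE_2.
Valence configurations: Be⁺ [He]2s¹, C⁺ [He]2s²2p¹.
Approximate IE_2 values (kJ/mol): Be 1757, Na 4562, C 2353.
Putting it together, IE_2: Be < C < Na.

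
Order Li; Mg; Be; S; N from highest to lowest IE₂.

Li > N > S > Be > Mg

IE_2 is the cost of taking one more electron from the +1 cation: Li⁺ is the bare [He] core; Mg⁺ still has 1 valence electron; Be⁺ still has 1 valence electron; S⁺ still has 5 valence electrons; N⁺ still has 4 valence electrons.
Breaking into a closed-shell core is much more expensive than removing a leftover valence electron — Li has the largest IE_2 here.
Valence configurations: Mg⁺ [Ne]3s¹, Be⁺ [He]2s¹, S⁺ [Ne]3s²3p³, N⁺ [He]2s²2p².
The numbers (kJ/mol): Li 7298, Mg 1451, Be 1757, S 2252, N 2856.
Putting it together, IE_2: Mg < Be < S < N < Li.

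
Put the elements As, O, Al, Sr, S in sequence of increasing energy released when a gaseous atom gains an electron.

Sr, Al, As, O, S

O is in period 2, group 16; Al is in period 3, group 13; S is in period 3, group 16; As is in period 4, group 15; Sr is in period 5, group 2.
EA tends to increase across a period and decrease down a group, though the pattern is less regular than for IE or radius.
Neither a single period nor a single group — weigh both effects.
Al > Sr: both effects reinforce here, so Al is clearly the higher of the two.
As > Al: the two effects oppose for this pair; the across-period effect wins (78 vs 42 kJ/mol).
O > As: relative to As, both the across-period and down-group shifts push O's electron affinity up.
S > O: this pair runs against the simple trend — see the exception note.
Note the exception: S has a higher electron affinity than O, contrary to the simple trend — the compact 2p subshell of O repels the added electron more than S's larger 3p does.
Approximate values (kJ/mol): O 141, Al 42, S 200, As 78, Sr 5.
So from lowest to highest: Sr < Al < As < O < S.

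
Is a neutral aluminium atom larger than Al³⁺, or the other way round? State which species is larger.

Forming Al³⁺ removes 3 electrons from Al. Fewer electrons for the same nuclear charge means less shielding and a higher Z_eff on the remaining electrons, and for main-group metals the entire outer shell is lost.
A cation is smaller than its parent atom: Al³⁺ < Al.

Al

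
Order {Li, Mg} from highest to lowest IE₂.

IE_2 is the cost of taking one more electron from the +1 cation: Li⁺ is the bare [He] core; Mg⁺ still has 1 valence electron.
Breaking into a closed-shell core is much more expensive than removing a leftover valence electron — Li has the largest IE_2 here.
Tabulated IE_2 (kJ/mol): Li 7298, Mg 1451.
Overall IE_2 order: Mg < Li.

Li > Mg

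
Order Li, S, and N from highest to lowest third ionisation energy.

Li > N > S

IE_3 is the cost of taking one more electron from the +2 cation: Li²⁺ is already 1 electron into the core; S²⁺ still has 4 valence electrons; N²⁺ still has 3 valence electrons.
Breaking into a closed-shell core is much more expensive than removing a leftover valence electron — Li has the largest IE_3 here.
Valence configurations: S²⁺ [Ne]3s²3p², N²⁺ [He]2s²2p¹.
Tabulated IE_3 (kJ/mol): Li 11815, S 3357, N 4578.
Overall IE_3 order: S < N < Li.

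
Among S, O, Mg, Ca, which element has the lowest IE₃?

S

The third ionization energy removes an electron from the +2 ion. For each element: S²⁺ still has 4 valence electrons; O²⁺ still has 4 valence electrons; Mg²⁺ is the bare [Ne] core; Ca²⁺ is the bare [Ar] core.
Usually core removal costs more than valence removal, but here the competition is close: a tightly held n=2 valence electron can cost more to remove than an n=3 core electron, so the actual values have to decide it.
Valence configurations: S²⁺ [Ne]3s²3p², O²⁺ [He]2s²2p².
Tabulated IE_3 (kJ/mol): S 3357, O 5300, Mg 7733, Ca 4912.
Overall IE_3 order: S < Ca < O < Mg.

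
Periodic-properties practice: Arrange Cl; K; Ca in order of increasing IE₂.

Ca < Cl < K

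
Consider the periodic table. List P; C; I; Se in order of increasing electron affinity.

C is in period 2, group 14; P is in period 3, group 15; Se is in period 4, group 16; I is in period 5, group 17.
Electron affinity generally becomes more exothermic across a period toward the halogens and less exothermic down a group.
These sit on a diagonal, where the across-period and down-group effects partly cancel.
C > P: the two effects oppose for this pair; the down-group effect wins (122 vs 72 kJ/mol).
Se > C: period and group pull opposite ways; the across-period shift dominates (195 vs 122 kJ/mol).
I > Se: period and group pull opposite ways; the across-period shift dominates (295 vs 195 kJ/mol).
For reference (kJ/mol): C 122, P 72, Se 195, I 295.
So from lowest to highest: P < C < Se < I.

P, C, Se, I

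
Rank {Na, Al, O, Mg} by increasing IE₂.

The second ionization energy removes an electron from the +1 ion. For each element: Na⁺ is the bare [Ne] core; Al⁺ still has 2 valence electrons; O⁺ still has 5 valence electrons; Mg⁺ still has 1 valence electron.
Pulling an electron out of a noble-gas core costs far more than removing a remaining valence electron, so Na sits at the high end of IE_2.
Valence configurations: Al⁺ [Ne]3s², O⁺ [He]2s²2p³, Mg⁺ [Ne]3s¹.
The numbers (kJ/mol): Na 4562, Al 1817, O 3388, Mg 1451.
So the second ionization energies run Mg < Al < O < Na.

Mg < Al < O < Na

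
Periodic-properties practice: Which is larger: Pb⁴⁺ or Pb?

Forming Pb⁴⁺ removes 4 electrons from Pb. Fewer electrons for the same nuclear charge means less shielding and a higher Z_eff on the remaining electrons.
A cation is smaller than its parent atom: Pb⁴⁺ < Pb.

Pb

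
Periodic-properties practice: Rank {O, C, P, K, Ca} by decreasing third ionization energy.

O > Ca > C > K > P

The third ionization energy removes an electron from the +2 ion. For each element: O²⁺ still has 4 valence electrons; C²⁺ still has 2 valence electrons; P²⁺ still has 3 valence electrons; K²⁺ is already 1 electron into the core; Ca²⁺ is the bare [Ar] core.
Usually core removal costs more than valence removal, but here the competition is close: a tightly held n=2 valence electron can cost more to remove than an n=3 core electron, so the actual values have to decide it.
Valence configurations: O²⁺ [He]2s²2p², C²⁺ [He]2s², P²⁺ [Ne]3s²3p¹.
The numbers (kJ/mol): O 5300, C 4620, P 2914, K 4420, Ca 4912.
Putting it together, IE_3: P < K < C < Ca < O.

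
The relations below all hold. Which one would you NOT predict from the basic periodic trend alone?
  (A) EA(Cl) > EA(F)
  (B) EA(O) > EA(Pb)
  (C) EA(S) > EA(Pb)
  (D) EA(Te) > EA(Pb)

(A)

The general trend: electron affinity increases across a period and decreases down a group.
(A) Cl (period 3, group 17) vs F (period 2, group 17): the stated order contradicts the simple trend.
(B) O (period 2, group 16) vs Pb (period 6, group 14): the stated order agrees with the simple trend.
(C) S (period 3, group 16) vs Pb (period 6, group 14): the stated order agrees with the simple trend.
(D) Te (period 5, group 16) vs Pb (period 6, group 14): the stated order agrees with the simple trend.
The exception is (A): F's small 2p subshell makes the incoming electron feel strong e⁻–e⁻ repulsion, so Cl actually releases more energy on gaining an electron.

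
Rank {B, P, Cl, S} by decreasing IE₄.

B > Cl > P > S

The fourth ionization energy removes an electron from the +3 ion. For each element: B³⁺ is the bare [He] core; P³⁺ still has 2 valence electrons; Cl³⁺ still has 4 valence electrons; S³⁺ still has 3 valence electrons.
Core electrons are held far more tightly than valence electrons, so B tops the IE_4 order.
Valence configurations: P³⁺ [Ne]3s², Cl³⁺ [Ne]3s²3p², S³⁺ [Ne]3s²3p¹.
S³⁺ loses a lone 3p electron whereas P³⁺ must break into a filled 3s² pair, so IE_4(P) > IE_4(S) even though S has the higher nuclear charge.
Approximate IE_4 values (kJ/mol): B 25026, P 4964, Cl 5159, S 4556.
Putting it together, IE_4: S < P < Cl < B.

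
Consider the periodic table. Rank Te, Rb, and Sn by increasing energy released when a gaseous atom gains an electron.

Rb < Sn < Te

Rb is in period 5, group 1; Sn is in period 5, group 14; Te is in period 5, group 16.
Adding an electron releases more energy for atoms nearer the top right (short of the noble gases).
All lie in period 5, so electron affinity increases left to right.
So from lowest to highest: Rb < Sn < Te.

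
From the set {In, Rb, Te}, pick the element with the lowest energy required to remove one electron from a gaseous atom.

IE₁ increases left→right with effective nuclear charge and decreases top→bottom as the valence shell moves farther out.
All lie in period 5, so first ionization energy increases left to right.
The lowest energy required to remove one electron from a gaseous atom among these belongs to Rb.

Rb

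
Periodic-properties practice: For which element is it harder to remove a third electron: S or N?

IE_3 is the cost of taking one more electron from the +2 cation: S²⁺ still has 4 valence electrons; N²⁺ still has 3 valence electrons.
All are still removing valence electrons, so compare the +2 ions as you would atoms: IE_3 generally rises across a period (higher Z_eff) and falls down a group (larger shell), subject to the usual subshell exceptions.
Valence configurations: S²⁺ [Ne]3s²3p², N²⁺ [He]2s²2p¹.
The numbers (kJ/mol): S 3357, N 4578.
Hence IE_3: S < N.

N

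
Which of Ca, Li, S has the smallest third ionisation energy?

S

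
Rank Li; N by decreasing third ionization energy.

Consider each +2 ion: Li²⁺ is already 1 electron into the core; N²⁺ still has 3 valence electrons.
Core electrons are held far more tightly than valence electrons, so Li tops the IE_3 order.
Tabulated IE_3 (kJ/mol): Li 11815, N 4578.
Overall IE_3 order: N < Li.

Li > N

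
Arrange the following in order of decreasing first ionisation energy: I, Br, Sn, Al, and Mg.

Br > I > Mg > Sn > Al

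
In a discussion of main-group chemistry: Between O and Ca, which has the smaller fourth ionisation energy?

Ca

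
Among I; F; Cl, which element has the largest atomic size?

I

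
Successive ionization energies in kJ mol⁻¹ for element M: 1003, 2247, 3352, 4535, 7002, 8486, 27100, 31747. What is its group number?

Group 16

Look for the largest jump between consecutive ionization energies: IE7/IE6 ≈ 3.2, far larger than any earlier ratio.
That jump marks the point where a core electron is being removed. So the atom has 6 valence electrons.
A main-group element with 6 valence electrons is in group 16.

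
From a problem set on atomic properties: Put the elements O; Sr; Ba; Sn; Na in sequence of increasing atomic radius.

O < Sn < Na < Sr < Ba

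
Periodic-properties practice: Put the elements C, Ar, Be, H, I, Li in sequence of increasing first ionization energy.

H is in period 1, group 1; Li is in period 2, group 1; Be is in period 2, group 2; C is in period 2, group 14; Ar is in period 3, group 18; I is in period 5, group 17.
Removing the outermost electron gets harder across a period and easier down a group.
Here both period and group differ, so the two effects have to be weighed against each other.
Be > Li: both are in period 2; the period trend gives Be the larger value.
I > Be: the two effects oppose for this pair; the across-period effect wins (1008 vs 900 kJ/mol).
C > I: the two effects oppose for this pair; the down-group effect wins (1086 vs 1008 kJ/mol).
H > C: the two effects oppose for this pair; the down-group effect wins (1312 vs 1086 kJ/mol).
Ar > H: period and group pull opposite ways; the across-period shift dominates (1521 vs 1312 kJ/mol).
For reference (kJ/mol): H 1312, Li 520, Be 900, C 1086, Ar 1521, I 1008.
So from lowest to highest: Li < Be < I < C < H < Ar.

Li, Be, I, C, H, Ar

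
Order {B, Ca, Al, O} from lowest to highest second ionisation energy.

Ca < Al < B < O

IE_2 is the cost of taking one more electron from the +1 cation: B⁺ still has 2 valence electrons; Ca⁺ still has 1 valence electron; Al⁺ still has 2 valence electrons; O⁺ still has 5 valence electrons.
All are still removing valence electrons, so compare the +1 ions as you would atoms: IE_2 generally rises across a period (higher Z_eff) and falls down a group (larger shell), subject to the usual subshell exceptions.
Valence configurations: B⁺ [He]2s², Ca⁺ [Ar]4s¹, Al⁺ [Ne]3s², O⁺ [He]2s²2p³.
The numbers (kJ/mol): B 2427, Ca 1145, Al 1817, O 3388.
So the second ionization energies run Ca < Al < B < O.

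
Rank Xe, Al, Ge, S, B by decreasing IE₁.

Xe, S, B, Ge, Al

B is in period 2, group 13; Al is in period 3, group 13; S is in period 3, group 16; Ge is in period 4, group 14; Xe is in period 5, group 18.
IE₁ increases left→right with effective nuclear charge and decreases top→bottom as the valence shell moves farther out.
These span different periods and groups, so the two trends combine.
Ge > Al: the two effects oppose for this pair; the across-period effect wins (762 vs 578 kJ/mol).
B > Ge: period and group pull opposite ways; the down-group shift dominates (801 vs 762 kJ/mol).
S > B: period and group pull opposite ways; the across-period shift dominates (1000 vs 801 kJ/mol).
Xe > S: period and group pull opposite ways; the across-period shift dominates (1170 vs 1000 kJ/mol).
Tabulated first ionization energy (kJ/mol): B 801, Al 578, S 1000, Ge 762, Xe 1170.
So from highest to lowest: Xe > S > B > Ge > Al.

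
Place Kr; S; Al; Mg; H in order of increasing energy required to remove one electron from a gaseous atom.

Al < Mg < S < H < Kr

IE₁ increases left→right with effective nuclear charge and decreases top→bottom as the valence shell moves farther out.
Neither a single period nor a single group — weigh both effects.
Mg > Al: this pair runs against the simple trend — see the exception note.
S > Mg: S lies to the right of Mg in period 3, so the across-period effect alone puts S higher.
H > S: period and group pull opposite ways; the down-group shift dominates (1312 vs 1000 kJ/mol).
Kr > H: the two effects oppose for this pair; the across-period effect wins (1351 vs 1312 kJ/mol).
Note the exception: Mg has a higher first ionization energy than Al, contrary to the simple trend — Al's single 3p electron is easier to remove than one from Mg's filled 3s².
For reference (kJ/mol): H 1312, Mg 738, Al 578, S 1000, Kr 1351.
So from lowest to highest: Al < Mg < S < H < Kr.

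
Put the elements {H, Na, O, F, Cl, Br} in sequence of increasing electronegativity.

Na, H, Br, Cl, O, F

H is in period 1, group 1; O is in period 2, group 16; F is in period 2, group 17; Na is in period 3, group 1; Cl is in period 3, group 17; Br is in period 4, group 17.
Atoms toward the upper right of the periodic table pull bonding electrons most strongly.
Neither a single period nor a single group — weigh both effects.
H > Na: H sits above Na in group 1, so the down-group effect alone puts H higher.
Br > H: the two effects oppose for this pair; the across-period effect wins (2.96 vs 2.20).
Cl > Br: they share group 17; the group trend gives Cl the larger value.
O > Cl: the two effects oppose for this pair; the down-group effect wins (3.44 vs 3.16).
F > O: both are in period 2; the period trend gives F the larger value.
For reference (Pauling): H 2.20, O 3.44, F 3.98, Na 0.93, Cl 3.16, Br 2.96.
So from lowest to highest: Na < H < Br < Cl < O < F.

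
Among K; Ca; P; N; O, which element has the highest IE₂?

O

IE_2 is the cost of taking one more electron from the +1 cation: K⁺ is the bare [Ar] core; Ca⁺ still has 1 valence electron; P⁺ still has 4 valence electrons; N⁺ still has 4 valence electrons; O⁺ still has 5 valence electrons.
Usually core removal costs more than valence removal, but here the competition is close: a tightly held n=2 valence electron can cost more to remove than an n=3 core electron, so the actual values have to decide it.
Valence configurations: Ca⁺ [Ar]4s¹, P⁺ [Ne]3s²3p², N⁺ [He]2s²2p², O⁺ [He]2s²2p³.
The numbers (kJ/mol): K 3052, Ca 1145, P 1907, N 2856, O 3388.
So the second ionization energies run Ca < P < N < K < O.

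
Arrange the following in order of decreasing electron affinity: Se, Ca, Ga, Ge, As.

Se > Ge > As > Ga > Ca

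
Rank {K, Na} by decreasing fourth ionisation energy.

After 3 electrons have been removed, what remains? K³⁺ is already 2 electrons into the core; Na³⁺ is already 2 electrons into the core.
All of these are removing an electron from a noble-gas core or deeper; the smaller core (lower principal quantum number) is held far more tightly, and within a period the higher nuclear charge binds the same core more tightly.
Approximate IE_4 values (kJ/mol): K 5877, Na 9543.
Hence IE_4: K < Na.

Na, K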